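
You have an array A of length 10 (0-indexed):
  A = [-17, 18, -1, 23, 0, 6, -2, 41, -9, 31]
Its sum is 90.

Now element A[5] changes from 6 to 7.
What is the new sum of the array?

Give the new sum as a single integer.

Answer: 91

Derivation:
Old value at index 5: 6
New value at index 5: 7
Delta = 7 - 6 = 1
New sum = old_sum + delta = 90 + (1) = 91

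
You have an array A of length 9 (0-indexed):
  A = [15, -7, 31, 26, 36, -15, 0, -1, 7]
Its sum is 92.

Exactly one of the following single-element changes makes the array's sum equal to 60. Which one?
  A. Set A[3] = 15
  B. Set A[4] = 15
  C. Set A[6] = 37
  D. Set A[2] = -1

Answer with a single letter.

Answer: D

Derivation:
Option A: A[3] 26->15, delta=-11, new_sum=92+(-11)=81
Option B: A[4] 36->15, delta=-21, new_sum=92+(-21)=71
Option C: A[6] 0->37, delta=37, new_sum=92+(37)=129
Option D: A[2] 31->-1, delta=-32, new_sum=92+(-32)=60 <-- matches target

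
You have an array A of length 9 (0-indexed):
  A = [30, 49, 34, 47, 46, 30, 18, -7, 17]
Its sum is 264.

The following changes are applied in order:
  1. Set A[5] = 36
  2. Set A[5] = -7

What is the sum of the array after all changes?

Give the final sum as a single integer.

Answer: 227

Derivation:
Initial sum: 264
Change 1: A[5] 30 -> 36, delta = 6, sum = 270
Change 2: A[5] 36 -> -7, delta = -43, sum = 227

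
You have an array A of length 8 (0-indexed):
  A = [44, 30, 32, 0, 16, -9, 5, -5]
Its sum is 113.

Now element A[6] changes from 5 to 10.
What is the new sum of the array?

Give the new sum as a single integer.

Answer: 118

Derivation:
Old value at index 6: 5
New value at index 6: 10
Delta = 10 - 5 = 5
New sum = old_sum + delta = 113 + (5) = 118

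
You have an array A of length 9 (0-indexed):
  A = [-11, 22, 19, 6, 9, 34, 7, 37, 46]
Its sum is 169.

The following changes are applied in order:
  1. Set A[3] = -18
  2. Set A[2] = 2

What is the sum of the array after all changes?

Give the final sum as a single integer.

Initial sum: 169
Change 1: A[3] 6 -> -18, delta = -24, sum = 145
Change 2: A[2] 19 -> 2, delta = -17, sum = 128

Answer: 128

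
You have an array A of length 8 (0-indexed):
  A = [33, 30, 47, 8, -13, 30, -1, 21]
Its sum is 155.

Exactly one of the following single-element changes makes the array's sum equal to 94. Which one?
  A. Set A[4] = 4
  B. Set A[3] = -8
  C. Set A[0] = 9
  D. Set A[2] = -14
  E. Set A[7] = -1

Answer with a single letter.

Option A: A[4] -13->4, delta=17, new_sum=155+(17)=172
Option B: A[3] 8->-8, delta=-16, new_sum=155+(-16)=139
Option C: A[0] 33->9, delta=-24, new_sum=155+(-24)=131
Option D: A[2] 47->-14, delta=-61, new_sum=155+(-61)=94 <-- matches target
Option E: A[7] 21->-1, delta=-22, new_sum=155+(-22)=133

Answer: D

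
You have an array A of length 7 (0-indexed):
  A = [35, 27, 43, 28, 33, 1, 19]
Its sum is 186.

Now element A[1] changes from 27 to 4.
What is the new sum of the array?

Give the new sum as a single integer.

Old value at index 1: 27
New value at index 1: 4
Delta = 4 - 27 = -23
New sum = old_sum + delta = 186 + (-23) = 163

Answer: 163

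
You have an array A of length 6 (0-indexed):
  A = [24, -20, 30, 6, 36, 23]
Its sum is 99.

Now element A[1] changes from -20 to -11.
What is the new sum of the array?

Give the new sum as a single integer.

Answer: 108

Derivation:
Old value at index 1: -20
New value at index 1: -11
Delta = -11 - -20 = 9
New sum = old_sum + delta = 99 + (9) = 108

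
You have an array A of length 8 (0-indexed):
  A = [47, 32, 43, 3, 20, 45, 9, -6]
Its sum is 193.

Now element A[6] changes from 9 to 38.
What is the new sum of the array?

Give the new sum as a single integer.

Answer: 222

Derivation:
Old value at index 6: 9
New value at index 6: 38
Delta = 38 - 9 = 29
New sum = old_sum + delta = 193 + (29) = 222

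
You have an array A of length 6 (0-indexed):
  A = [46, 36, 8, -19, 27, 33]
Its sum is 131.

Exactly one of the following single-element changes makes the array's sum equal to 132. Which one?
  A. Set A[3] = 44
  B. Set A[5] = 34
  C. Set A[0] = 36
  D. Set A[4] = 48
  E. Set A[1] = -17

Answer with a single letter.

Answer: B

Derivation:
Option A: A[3] -19->44, delta=63, new_sum=131+(63)=194
Option B: A[5] 33->34, delta=1, new_sum=131+(1)=132 <-- matches target
Option C: A[0] 46->36, delta=-10, new_sum=131+(-10)=121
Option D: A[4] 27->48, delta=21, new_sum=131+(21)=152
Option E: A[1] 36->-17, delta=-53, new_sum=131+(-53)=78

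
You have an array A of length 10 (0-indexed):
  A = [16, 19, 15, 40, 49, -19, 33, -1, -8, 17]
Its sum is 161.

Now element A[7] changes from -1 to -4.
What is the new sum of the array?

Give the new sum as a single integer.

Old value at index 7: -1
New value at index 7: -4
Delta = -4 - -1 = -3
New sum = old_sum + delta = 161 + (-3) = 158

Answer: 158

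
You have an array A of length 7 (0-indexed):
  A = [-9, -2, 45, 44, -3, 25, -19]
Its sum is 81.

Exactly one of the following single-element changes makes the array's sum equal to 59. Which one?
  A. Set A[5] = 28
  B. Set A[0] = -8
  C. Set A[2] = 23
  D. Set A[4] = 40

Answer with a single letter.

Option A: A[5] 25->28, delta=3, new_sum=81+(3)=84
Option B: A[0] -9->-8, delta=1, new_sum=81+(1)=82
Option C: A[2] 45->23, delta=-22, new_sum=81+(-22)=59 <-- matches target
Option D: A[4] -3->40, delta=43, new_sum=81+(43)=124

Answer: C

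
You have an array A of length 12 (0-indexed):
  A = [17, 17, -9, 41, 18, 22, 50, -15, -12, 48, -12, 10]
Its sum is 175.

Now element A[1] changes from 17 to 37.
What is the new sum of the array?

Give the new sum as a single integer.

Answer: 195

Derivation:
Old value at index 1: 17
New value at index 1: 37
Delta = 37 - 17 = 20
New sum = old_sum + delta = 175 + (20) = 195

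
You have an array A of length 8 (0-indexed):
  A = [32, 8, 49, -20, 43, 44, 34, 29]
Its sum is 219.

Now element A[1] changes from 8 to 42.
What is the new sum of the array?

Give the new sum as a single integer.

Old value at index 1: 8
New value at index 1: 42
Delta = 42 - 8 = 34
New sum = old_sum + delta = 219 + (34) = 253

Answer: 253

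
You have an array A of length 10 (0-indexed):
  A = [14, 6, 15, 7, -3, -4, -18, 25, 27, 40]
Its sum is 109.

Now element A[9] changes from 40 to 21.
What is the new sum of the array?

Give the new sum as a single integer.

Old value at index 9: 40
New value at index 9: 21
Delta = 21 - 40 = -19
New sum = old_sum + delta = 109 + (-19) = 90

Answer: 90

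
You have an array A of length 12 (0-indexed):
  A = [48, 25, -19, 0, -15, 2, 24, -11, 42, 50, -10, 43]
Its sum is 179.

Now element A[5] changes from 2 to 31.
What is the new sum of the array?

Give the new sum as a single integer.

Answer: 208

Derivation:
Old value at index 5: 2
New value at index 5: 31
Delta = 31 - 2 = 29
New sum = old_sum + delta = 179 + (29) = 208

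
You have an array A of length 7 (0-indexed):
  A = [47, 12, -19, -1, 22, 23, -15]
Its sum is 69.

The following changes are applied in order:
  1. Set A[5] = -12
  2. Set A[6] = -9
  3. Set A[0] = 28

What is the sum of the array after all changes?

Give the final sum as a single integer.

Initial sum: 69
Change 1: A[5] 23 -> -12, delta = -35, sum = 34
Change 2: A[6] -15 -> -9, delta = 6, sum = 40
Change 3: A[0] 47 -> 28, delta = -19, sum = 21

Answer: 21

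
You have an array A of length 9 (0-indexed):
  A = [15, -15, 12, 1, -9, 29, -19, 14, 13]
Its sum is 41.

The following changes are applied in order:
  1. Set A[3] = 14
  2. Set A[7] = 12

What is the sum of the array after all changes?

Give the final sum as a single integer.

Answer: 52

Derivation:
Initial sum: 41
Change 1: A[3] 1 -> 14, delta = 13, sum = 54
Change 2: A[7] 14 -> 12, delta = -2, sum = 52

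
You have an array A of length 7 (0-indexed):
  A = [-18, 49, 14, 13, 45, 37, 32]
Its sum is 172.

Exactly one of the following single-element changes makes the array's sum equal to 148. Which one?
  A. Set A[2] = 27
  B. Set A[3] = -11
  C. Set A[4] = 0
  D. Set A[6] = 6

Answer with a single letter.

Option A: A[2] 14->27, delta=13, new_sum=172+(13)=185
Option B: A[3] 13->-11, delta=-24, new_sum=172+(-24)=148 <-- matches target
Option C: A[4] 45->0, delta=-45, new_sum=172+(-45)=127
Option D: A[6] 32->6, delta=-26, new_sum=172+(-26)=146

Answer: B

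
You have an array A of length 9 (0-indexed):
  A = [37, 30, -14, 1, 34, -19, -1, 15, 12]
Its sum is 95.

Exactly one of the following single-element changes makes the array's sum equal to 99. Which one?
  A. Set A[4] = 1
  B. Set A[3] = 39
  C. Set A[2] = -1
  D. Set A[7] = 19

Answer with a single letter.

Answer: D

Derivation:
Option A: A[4] 34->1, delta=-33, new_sum=95+(-33)=62
Option B: A[3] 1->39, delta=38, new_sum=95+(38)=133
Option C: A[2] -14->-1, delta=13, new_sum=95+(13)=108
Option D: A[7] 15->19, delta=4, new_sum=95+(4)=99 <-- matches target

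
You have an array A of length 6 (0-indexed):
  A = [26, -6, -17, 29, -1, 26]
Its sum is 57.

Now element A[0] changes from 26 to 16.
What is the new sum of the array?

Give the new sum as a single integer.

Answer: 47

Derivation:
Old value at index 0: 26
New value at index 0: 16
Delta = 16 - 26 = -10
New sum = old_sum + delta = 57 + (-10) = 47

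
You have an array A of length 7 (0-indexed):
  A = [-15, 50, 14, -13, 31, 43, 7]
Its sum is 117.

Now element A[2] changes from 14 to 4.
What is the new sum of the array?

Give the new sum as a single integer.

Old value at index 2: 14
New value at index 2: 4
Delta = 4 - 14 = -10
New sum = old_sum + delta = 117 + (-10) = 107

Answer: 107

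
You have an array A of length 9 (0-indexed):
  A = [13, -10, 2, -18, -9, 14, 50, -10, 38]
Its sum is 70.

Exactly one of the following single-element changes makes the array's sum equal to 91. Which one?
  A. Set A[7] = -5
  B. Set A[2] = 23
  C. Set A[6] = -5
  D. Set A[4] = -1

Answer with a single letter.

Option A: A[7] -10->-5, delta=5, new_sum=70+(5)=75
Option B: A[2] 2->23, delta=21, new_sum=70+(21)=91 <-- matches target
Option C: A[6] 50->-5, delta=-55, new_sum=70+(-55)=15
Option D: A[4] -9->-1, delta=8, new_sum=70+(8)=78

Answer: B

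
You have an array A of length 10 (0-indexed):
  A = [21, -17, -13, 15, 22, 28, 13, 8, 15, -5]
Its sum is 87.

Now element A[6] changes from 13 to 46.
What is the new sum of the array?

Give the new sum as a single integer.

Answer: 120

Derivation:
Old value at index 6: 13
New value at index 6: 46
Delta = 46 - 13 = 33
New sum = old_sum + delta = 87 + (33) = 120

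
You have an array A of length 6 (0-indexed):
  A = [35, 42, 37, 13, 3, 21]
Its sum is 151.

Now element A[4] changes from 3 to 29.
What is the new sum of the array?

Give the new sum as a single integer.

Answer: 177

Derivation:
Old value at index 4: 3
New value at index 4: 29
Delta = 29 - 3 = 26
New sum = old_sum + delta = 151 + (26) = 177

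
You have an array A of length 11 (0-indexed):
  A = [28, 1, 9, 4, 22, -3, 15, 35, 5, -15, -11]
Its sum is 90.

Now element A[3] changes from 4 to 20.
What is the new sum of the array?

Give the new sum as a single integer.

Old value at index 3: 4
New value at index 3: 20
Delta = 20 - 4 = 16
New sum = old_sum + delta = 90 + (16) = 106

Answer: 106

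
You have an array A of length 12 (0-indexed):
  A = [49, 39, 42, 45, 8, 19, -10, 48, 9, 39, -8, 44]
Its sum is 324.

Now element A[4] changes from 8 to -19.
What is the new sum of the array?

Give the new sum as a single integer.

Answer: 297

Derivation:
Old value at index 4: 8
New value at index 4: -19
Delta = -19 - 8 = -27
New sum = old_sum + delta = 324 + (-27) = 297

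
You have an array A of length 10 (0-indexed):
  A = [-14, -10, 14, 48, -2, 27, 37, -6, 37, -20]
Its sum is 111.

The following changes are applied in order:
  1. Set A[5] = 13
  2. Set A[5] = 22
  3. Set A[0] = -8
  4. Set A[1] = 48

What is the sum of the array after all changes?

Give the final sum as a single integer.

Answer: 170

Derivation:
Initial sum: 111
Change 1: A[5] 27 -> 13, delta = -14, sum = 97
Change 2: A[5] 13 -> 22, delta = 9, sum = 106
Change 3: A[0] -14 -> -8, delta = 6, sum = 112
Change 4: A[1] -10 -> 48, delta = 58, sum = 170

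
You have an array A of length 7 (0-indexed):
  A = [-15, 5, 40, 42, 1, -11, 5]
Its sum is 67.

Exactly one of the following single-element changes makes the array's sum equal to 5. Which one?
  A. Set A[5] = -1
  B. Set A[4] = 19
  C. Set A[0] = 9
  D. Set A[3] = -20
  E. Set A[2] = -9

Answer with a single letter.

Option A: A[5] -11->-1, delta=10, new_sum=67+(10)=77
Option B: A[4] 1->19, delta=18, new_sum=67+(18)=85
Option C: A[0] -15->9, delta=24, new_sum=67+(24)=91
Option D: A[3] 42->-20, delta=-62, new_sum=67+(-62)=5 <-- matches target
Option E: A[2] 40->-9, delta=-49, new_sum=67+(-49)=18

Answer: D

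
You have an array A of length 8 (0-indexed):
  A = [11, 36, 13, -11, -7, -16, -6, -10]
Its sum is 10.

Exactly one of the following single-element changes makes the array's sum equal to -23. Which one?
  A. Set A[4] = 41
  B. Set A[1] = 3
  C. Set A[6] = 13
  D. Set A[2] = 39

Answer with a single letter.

Option A: A[4] -7->41, delta=48, new_sum=10+(48)=58
Option B: A[1] 36->3, delta=-33, new_sum=10+(-33)=-23 <-- matches target
Option C: A[6] -6->13, delta=19, new_sum=10+(19)=29
Option D: A[2] 13->39, delta=26, new_sum=10+(26)=36

Answer: B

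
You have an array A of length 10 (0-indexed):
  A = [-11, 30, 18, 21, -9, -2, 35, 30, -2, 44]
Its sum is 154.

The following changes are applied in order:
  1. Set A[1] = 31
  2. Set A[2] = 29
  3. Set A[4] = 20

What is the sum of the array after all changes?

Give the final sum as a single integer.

Answer: 195

Derivation:
Initial sum: 154
Change 1: A[1] 30 -> 31, delta = 1, sum = 155
Change 2: A[2] 18 -> 29, delta = 11, sum = 166
Change 3: A[4] -9 -> 20, delta = 29, sum = 195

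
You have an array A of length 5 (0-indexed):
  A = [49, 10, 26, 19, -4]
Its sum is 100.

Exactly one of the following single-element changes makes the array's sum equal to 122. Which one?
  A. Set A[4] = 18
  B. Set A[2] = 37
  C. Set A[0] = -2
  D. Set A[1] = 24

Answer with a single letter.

Answer: A

Derivation:
Option A: A[4] -4->18, delta=22, new_sum=100+(22)=122 <-- matches target
Option B: A[2] 26->37, delta=11, new_sum=100+(11)=111
Option C: A[0] 49->-2, delta=-51, new_sum=100+(-51)=49
Option D: A[1] 10->24, delta=14, new_sum=100+(14)=114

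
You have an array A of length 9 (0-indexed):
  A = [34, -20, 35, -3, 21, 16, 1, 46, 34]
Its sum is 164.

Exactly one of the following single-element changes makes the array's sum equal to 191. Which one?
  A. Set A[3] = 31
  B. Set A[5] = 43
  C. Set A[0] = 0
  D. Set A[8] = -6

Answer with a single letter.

Option A: A[3] -3->31, delta=34, new_sum=164+(34)=198
Option B: A[5] 16->43, delta=27, new_sum=164+(27)=191 <-- matches target
Option C: A[0] 34->0, delta=-34, new_sum=164+(-34)=130
Option D: A[8] 34->-6, delta=-40, new_sum=164+(-40)=124

Answer: B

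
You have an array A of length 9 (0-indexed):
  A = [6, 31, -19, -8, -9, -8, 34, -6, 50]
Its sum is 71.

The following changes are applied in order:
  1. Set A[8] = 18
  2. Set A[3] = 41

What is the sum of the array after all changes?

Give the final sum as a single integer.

Answer: 88

Derivation:
Initial sum: 71
Change 1: A[8] 50 -> 18, delta = -32, sum = 39
Change 2: A[3] -8 -> 41, delta = 49, sum = 88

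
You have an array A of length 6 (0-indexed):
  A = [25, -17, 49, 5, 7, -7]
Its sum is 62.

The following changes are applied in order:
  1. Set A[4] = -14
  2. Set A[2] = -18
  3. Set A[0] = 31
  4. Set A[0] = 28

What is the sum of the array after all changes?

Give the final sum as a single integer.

Answer: -23

Derivation:
Initial sum: 62
Change 1: A[4] 7 -> -14, delta = -21, sum = 41
Change 2: A[2] 49 -> -18, delta = -67, sum = -26
Change 3: A[0] 25 -> 31, delta = 6, sum = -20
Change 4: A[0] 31 -> 28, delta = -3, sum = -23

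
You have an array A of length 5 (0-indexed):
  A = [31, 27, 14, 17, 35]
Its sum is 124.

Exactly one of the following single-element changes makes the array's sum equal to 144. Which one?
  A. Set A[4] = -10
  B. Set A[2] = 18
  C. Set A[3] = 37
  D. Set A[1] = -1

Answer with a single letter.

Answer: C

Derivation:
Option A: A[4] 35->-10, delta=-45, new_sum=124+(-45)=79
Option B: A[2] 14->18, delta=4, new_sum=124+(4)=128
Option C: A[3] 17->37, delta=20, new_sum=124+(20)=144 <-- matches target
Option D: A[1] 27->-1, delta=-28, new_sum=124+(-28)=96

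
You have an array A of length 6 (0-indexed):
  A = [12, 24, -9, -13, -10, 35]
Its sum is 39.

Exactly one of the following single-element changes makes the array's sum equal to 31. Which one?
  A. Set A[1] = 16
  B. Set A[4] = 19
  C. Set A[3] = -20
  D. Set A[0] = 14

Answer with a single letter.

Option A: A[1] 24->16, delta=-8, new_sum=39+(-8)=31 <-- matches target
Option B: A[4] -10->19, delta=29, new_sum=39+(29)=68
Option C: A[3] -13->-20, delta=-7, new_sum=39+(-7)=32
Option D: A[0] 12->14, delta=2, new_sum=39+(2)=41

Answer: A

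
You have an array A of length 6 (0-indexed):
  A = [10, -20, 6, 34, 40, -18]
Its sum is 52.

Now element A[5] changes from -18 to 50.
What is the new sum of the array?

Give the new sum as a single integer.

Answer: 120

Derivation:
Old value at index 5: -18
New value at index 5: 50
Delta = 50 - -18 = 68
New sum = old_sum + delta = 52 + (68) = 120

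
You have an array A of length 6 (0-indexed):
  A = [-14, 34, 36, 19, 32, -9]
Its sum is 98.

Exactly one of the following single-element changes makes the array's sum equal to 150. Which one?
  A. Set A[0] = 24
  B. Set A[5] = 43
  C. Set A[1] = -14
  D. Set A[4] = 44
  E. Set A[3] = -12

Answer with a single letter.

Option A: A[0] -14->24, delta=38, new_sum=98+(38)=136
Option B: A[5] -9->43, delta=52, new_sum=98+(52)=150 <-- matches target
Option C: A[1] 34->-14, delta=-48, new_sum=98+(-48)=50
Option D: A[4] 32->44, delta=12, new_sum=98+(12)=110
Option E: A[3] 19->-12, delta=-31, new_sum=98+(-31)=67

Answer: B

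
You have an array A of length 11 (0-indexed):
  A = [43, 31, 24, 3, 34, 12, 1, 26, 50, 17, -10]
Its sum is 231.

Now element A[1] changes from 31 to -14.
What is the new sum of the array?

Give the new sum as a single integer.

Old value at index 1: 31
New value at index 1: -14
Delta = -14 - 31 = -45
New sum = old_sum + delta = 231 + (-45) = 186

Answer: 186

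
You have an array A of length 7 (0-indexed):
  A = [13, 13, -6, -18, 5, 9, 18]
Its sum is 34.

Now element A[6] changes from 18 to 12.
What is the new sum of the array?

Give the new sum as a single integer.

Old value at index 6: 18
New value at index 6: 12
Delta = 12 - 18 = -6
New sum = old_sum + delta = 34 + (-6) = 28

Answer: 28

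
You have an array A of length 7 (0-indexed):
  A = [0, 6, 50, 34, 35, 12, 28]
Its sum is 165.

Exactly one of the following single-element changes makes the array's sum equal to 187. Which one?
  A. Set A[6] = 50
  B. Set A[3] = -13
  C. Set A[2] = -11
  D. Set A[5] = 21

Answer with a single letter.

Answer: A

Derivation:
Option A: A[6] 28->50, delta=22, new_sum=165+(22)=187 <-- matches target
Option B: A[3] 34->-13, delta=-47, new_sum=165+(-47)=118
Option C: A[2] 50->-11, delta=-61, new_sum=165+(-61)=104
Option D: A[5] 12->21, delta=9, new_sum=165+(9)=174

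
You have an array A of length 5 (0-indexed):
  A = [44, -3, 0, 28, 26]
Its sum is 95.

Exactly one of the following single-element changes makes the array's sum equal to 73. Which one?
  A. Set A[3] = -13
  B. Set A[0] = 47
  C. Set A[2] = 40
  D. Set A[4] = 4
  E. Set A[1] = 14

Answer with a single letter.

Option A: A[3] 28->-13, delta=-41, new_sum=95+(-41)=54
Option B: A[0] 44->47, delta=3, new_sum=95+(3)=98
Option C: A[2] 0->40, delta=40, new_sum=95+(40)=135
Option D: A[4] 26->4, delta=-22, new_sum=95+(-22)=73 <-- matches target
Option E: A[1] -3->14, delta=17, new_sum=95+(17)=112

Answer: D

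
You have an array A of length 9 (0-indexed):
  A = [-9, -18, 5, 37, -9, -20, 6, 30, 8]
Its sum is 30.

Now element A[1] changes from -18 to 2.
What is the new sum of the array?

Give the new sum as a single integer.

Answer: 50

Derivation:
Old value at index 1: -18
New value at index 1: 2
Delta = 2 - -18 = 20
New sum = old_sum + delta = 30 + (20) = 50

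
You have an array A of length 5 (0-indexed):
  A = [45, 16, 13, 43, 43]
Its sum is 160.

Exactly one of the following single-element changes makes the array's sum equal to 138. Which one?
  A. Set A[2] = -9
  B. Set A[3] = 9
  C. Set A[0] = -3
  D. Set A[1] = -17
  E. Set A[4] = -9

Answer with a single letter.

Answer: A

Derivation:
Option A: A[2] 13->-9, delta=-22, new_sum=160+(-22)=138 <-- matches target
Option B: A[3] 43->9, delta=-34, new_sum=160+(-34)=126
Option C: A[0] 45->-3, delta=-48, new_sum=160+(-48)=112
Option D: A[1] 16->-17, delta=-33, new_sum=160+(-33)=127
Option E: A[4] 43->-9, delta=-52, new_sum=160+(-52)=108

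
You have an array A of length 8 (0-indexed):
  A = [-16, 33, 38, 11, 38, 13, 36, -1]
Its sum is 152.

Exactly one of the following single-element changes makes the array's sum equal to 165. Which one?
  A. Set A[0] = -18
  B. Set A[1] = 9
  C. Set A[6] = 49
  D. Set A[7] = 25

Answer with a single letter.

Option A: A[0] -16->-18, delta=-2, new_sum=152+(-2)=150
Option B: A[1] 33->9, delta=-24, new_sum=152+(-24)=128
Option C: A[6] 36->49, delta=13, new_sum=152+(13)=165 <-- matches target
Option D: A[7] -1->25, delta=26, new_sum=152+(26)=178

Answer: C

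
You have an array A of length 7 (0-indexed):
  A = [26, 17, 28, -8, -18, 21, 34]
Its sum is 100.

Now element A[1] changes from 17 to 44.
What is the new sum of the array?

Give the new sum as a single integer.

Answer: 127

Derivation:
Old value at index 1: 17
New value at index 1: 44
Delta = 44 - 17 = 27
New sum = old_sum + delta = 100 + (27) = 127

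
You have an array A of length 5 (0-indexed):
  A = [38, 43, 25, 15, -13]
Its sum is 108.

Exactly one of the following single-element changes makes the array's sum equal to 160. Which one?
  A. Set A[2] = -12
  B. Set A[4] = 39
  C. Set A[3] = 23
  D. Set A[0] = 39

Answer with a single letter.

Answer: B

Derivation:
Option A: A[2] 25->-12, delta=-37, new_sum=108+(-37)=71
Option B: A[4] -13->39, delta=52, new_sum=108+(52)=160 <-- matches target
Option C: A[3] 15->23, delta=8, new_sum=108+(8)=116
Option D: A[0] 38->39, delta=1, new_sum=108+(1)=109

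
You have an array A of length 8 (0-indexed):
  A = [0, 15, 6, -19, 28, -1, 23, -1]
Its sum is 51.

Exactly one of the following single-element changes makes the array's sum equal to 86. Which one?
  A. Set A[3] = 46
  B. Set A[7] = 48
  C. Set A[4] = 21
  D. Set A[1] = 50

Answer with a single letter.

Option A: A[3] -19->46, delta=65, new_sum=51+(65)=116
Option B: A[7] -1->48, delta=49, new_sum=51+(49)=100
Option C: A[4] 28->21, delta=-7, new_sum=51+(-7)=44
Option D: A[1] 15->50, delta=35, new_sum=51+(35)=86 <-- matches target

Answer: D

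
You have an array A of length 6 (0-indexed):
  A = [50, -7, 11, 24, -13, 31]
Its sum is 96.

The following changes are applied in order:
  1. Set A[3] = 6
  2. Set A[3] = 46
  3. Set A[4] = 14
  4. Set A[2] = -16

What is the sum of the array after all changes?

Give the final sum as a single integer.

Answer: 118

Derivation:
Initial sum: 96
Change 1: A[3] 24 -> 6, delta = -18, sum = 78
Change 2: A[3] 6 -> 46, delta = 40, sum = 118
Change 3: A[4] -13 -> 14, delta = 27, sum = 145
Change 4: A[2] 11 -> -16, delta = -27, sum = 118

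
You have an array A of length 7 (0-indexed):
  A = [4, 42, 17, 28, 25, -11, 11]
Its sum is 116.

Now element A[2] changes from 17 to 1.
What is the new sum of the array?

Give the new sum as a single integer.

Old value at index 2: 17
New value at index 2: 1
Delta = 1 - 17 = -16
New sum = old_sum + delta = 116 + (-16) = 100

Answer: 100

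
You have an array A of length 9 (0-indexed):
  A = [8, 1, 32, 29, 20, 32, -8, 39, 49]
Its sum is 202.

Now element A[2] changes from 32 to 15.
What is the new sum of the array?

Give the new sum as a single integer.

Old value at index 2: 32
New value at index 2: 15
Delta = 15 - 32 = -17
New sum = old_sum + delta = 202 + (-17) = 185

Answer: 185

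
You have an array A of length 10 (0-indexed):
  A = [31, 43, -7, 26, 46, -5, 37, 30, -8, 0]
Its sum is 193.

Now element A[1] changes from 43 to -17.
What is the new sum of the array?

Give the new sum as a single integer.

Old value at index 1: 43
New value at index 1: -17
Delta = -17 - 43 = -60
New sum = old_sum + delta = 193 + (-60) = 133

Answer: 133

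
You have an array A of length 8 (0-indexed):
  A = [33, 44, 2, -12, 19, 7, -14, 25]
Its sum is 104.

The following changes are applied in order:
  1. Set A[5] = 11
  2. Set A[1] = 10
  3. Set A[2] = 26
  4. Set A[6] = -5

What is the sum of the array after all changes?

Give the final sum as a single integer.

Initial sum: 104
Change 1: A[5] 7 -> 11, delta = 4, sum = 108
Change 2: A[1] 44 -> 10, delta = -34, sum = 74
Change 3: A[2] 2 -> 26, delta = 24, sum = 98
Change 4: A[6] -14 -> -5, delta = 9, sum = 107

Answer: 107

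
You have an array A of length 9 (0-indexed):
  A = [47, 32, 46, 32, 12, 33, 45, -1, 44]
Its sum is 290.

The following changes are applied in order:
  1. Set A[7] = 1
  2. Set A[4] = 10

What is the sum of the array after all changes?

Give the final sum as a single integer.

Initial sum: 290
Change 1: A[7] -1 -> 1, delta = 2, sum = 292
Change 2: A[4] 12 -> 10, delta = -2, sum = 290

Answer: 290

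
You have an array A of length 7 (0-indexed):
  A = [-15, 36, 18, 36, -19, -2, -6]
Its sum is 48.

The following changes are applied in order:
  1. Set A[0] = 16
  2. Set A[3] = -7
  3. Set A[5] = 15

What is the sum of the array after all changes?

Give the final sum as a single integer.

Initial sum: 48
Change 1: A[0] -15 -> 16, delta = 31, sum = 79
Change 2: A[3] 36 -> -7, delta = -43, sum = 36
Change 3: A[5] -2 -> 15, delta = 17, sum = 53

Answer: 53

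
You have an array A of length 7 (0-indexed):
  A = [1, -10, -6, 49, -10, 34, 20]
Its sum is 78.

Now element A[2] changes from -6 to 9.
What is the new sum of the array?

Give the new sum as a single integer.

Old value at index 2: -6
New value at index 2: 9
Delta = 9 - -6 = 15
New sum = old_sum + delta = 78 + (15) = 93

Answer: 93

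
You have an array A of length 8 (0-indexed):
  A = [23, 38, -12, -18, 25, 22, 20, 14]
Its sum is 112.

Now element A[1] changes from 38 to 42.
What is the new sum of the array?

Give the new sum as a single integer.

Old value at index 1: 38
New value at index 1: 42
Delta = 42 - 38 = 4
New sum = old_sum + delta = 112 + (4) = 116

Answer: 116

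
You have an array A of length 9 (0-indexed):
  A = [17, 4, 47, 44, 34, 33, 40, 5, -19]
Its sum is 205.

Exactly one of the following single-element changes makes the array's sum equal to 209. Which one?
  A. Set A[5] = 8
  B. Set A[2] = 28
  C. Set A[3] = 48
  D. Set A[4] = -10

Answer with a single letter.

Option A: A[5] 33->8, delta=-25, new_sum=205+(-25)=180
Option B: A[2] 47->28, delta=-19, new_sum=205+(-19)=186
Option C: A[3] 44->48, delta=4, new_sum=205+(4)=209 <-- matches target
Option D: A[4] 34->-10, delta=-44, new_sum=205+(-44)=161

Answer: C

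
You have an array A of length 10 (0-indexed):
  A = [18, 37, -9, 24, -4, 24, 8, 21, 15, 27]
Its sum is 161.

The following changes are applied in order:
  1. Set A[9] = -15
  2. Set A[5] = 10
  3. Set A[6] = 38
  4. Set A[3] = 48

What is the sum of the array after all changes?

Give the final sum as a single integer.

Answer: 159

Derivation:
Initial sum: 161
Change 1: A[9] 27 -> -15, delta = -42, sum = 119
Change 2: A[5] 24 -> 10, delta = -14, sum = 105
Change 3: A[6] 8 -> 38, delta = 30, sum = 135
Change 4: A[3] 24 -> 48, delta = 24, sum = 159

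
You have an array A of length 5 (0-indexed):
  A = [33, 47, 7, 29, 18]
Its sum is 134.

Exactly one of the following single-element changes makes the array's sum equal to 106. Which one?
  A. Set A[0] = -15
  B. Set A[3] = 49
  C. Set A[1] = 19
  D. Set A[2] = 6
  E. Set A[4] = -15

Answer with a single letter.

Option A: A[0] 33->-15, delta=-48, new_sum=134+(-48)=86
Option B: A[3] 29->49, delta=20, new_sum=134+(20)=154
Option C: A[1] 47->19, delta=-28, new_sum=134+(-28)=106 <-- matches target
Option D: A[2] 7->6, delta=-1, new_sum=134+(-1)=133
Option E: A[4] 18->-15, delta=-33, new_sum=134+(-33)=101

Answer: C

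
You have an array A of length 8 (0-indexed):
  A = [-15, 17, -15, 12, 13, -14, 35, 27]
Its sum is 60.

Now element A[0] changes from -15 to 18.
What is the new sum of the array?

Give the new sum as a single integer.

Answer: 93

Derivation:
Old value at index 0: -15
New value at index 0: 18
Delta = 18 - -15 = 33
New sum = old_sum + delta = 60 + (33) = 93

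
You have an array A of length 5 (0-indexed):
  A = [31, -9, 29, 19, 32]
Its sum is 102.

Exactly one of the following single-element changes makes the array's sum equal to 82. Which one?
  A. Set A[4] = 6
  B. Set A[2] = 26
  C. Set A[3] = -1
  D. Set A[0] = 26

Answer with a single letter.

Option A: A[4] 32->6, delta=-26, new_sum=102+(-26)=76
Option B: A[2] 29->26, delta=-3, new_sum=102+(-3)=99
Option C: A[3] 19->-1, delta=-20, new_sum=102+(-20)=82 <-- matches target
Option D: A[0] 31->26, delta=-5, new_sum=102+(-5)=97

Answer: C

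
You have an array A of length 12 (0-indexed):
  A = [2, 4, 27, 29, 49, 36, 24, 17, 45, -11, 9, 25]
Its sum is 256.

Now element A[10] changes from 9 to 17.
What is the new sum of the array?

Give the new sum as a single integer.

Answer: 264

Derivation:
Old value at index 10: 9
New value at index 10: 17
Delta = 17 - 9 = 8
New sum = old_sum + delta = 256 + (8) = 264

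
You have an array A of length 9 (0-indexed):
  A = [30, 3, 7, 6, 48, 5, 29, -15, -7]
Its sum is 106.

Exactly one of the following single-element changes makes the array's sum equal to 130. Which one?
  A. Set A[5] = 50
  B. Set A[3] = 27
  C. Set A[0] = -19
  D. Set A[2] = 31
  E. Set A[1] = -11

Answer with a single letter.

Answer: D

Derivation:
Option A: A[5] 5->50, delta=45, new_sum=106+(45)=151
Option B: A[3] 6->27, delta=21, new_sum=106+(21)=127
Option C: A[0] 30->-19, delta=-49, new_sum=106+(-49)=57
Option D: A[2] 7->31, delta=24, new_sum=106+(24)=130 <-- matches target
Option E: A[1] 3->-11, delta=-14, new_sum=106+(-14)=92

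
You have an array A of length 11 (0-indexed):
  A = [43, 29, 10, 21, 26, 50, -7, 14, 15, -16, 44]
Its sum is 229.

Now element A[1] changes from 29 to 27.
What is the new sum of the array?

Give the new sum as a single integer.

Answer: 227

Derivation:
Old value at index 1: 29
New value at index 1: 27
Delta = 27 - 29 = -2
New sum = old_sum + delta = 229 + (-2) = 227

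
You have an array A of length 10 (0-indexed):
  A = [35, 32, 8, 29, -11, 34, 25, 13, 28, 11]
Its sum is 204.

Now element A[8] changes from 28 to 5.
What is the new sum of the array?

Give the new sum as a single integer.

Answer: 181

Derivation:
Old value at index 8: 28
New value at index 8: 5
Delta = 5 - 28 = -23
New sum = old_sum + delta = 204 + (-23) = 181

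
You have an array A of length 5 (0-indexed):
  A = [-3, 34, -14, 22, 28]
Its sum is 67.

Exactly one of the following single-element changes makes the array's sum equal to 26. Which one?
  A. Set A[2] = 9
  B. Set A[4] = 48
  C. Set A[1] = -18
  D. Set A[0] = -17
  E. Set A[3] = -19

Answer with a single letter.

Answer: E

Derivation:
Option A: A[2] -14->9, delta=23, new_sum=67+(23)=90
Option B: A[4] 28->48, delta=20, new_sum=67+(20)=87
Option C: A[1] 34->-18, delta=-52, new_sum=67+(-52)=15
Option D: A[0] -3->-17, delta=-14, new_sum=67+(-14)=53
Option E: A[3] 22->-19, delta=-41, new_sum=67+(-41)=26 <-- matches target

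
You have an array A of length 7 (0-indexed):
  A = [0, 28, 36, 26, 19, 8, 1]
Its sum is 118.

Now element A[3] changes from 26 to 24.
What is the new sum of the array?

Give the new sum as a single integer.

Old value at index 3: 26
New value at index 3: 24
Delta = 24 - 26 = -2
New sum = old_sum + delta = 118 + (-2) = 116

Answer: 116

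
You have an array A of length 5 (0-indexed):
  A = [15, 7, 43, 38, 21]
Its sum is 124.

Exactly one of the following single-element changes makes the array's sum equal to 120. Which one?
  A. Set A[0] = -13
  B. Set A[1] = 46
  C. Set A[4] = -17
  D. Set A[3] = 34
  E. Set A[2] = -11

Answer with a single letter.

Answer: D

Derivation:
Option A: A[0] 15->-13, delta=-28, new_sum=124+(-28)=96
Option B: A[1] 7->46, delta=39, new_sum=124+(39)=163
Option C: A[4] 21->-17, delta=-38, new_sum=124+(-38)=86
Option D: A[3] 38->34, delta=-4, new_sum=124+(-4)=120 <-- matches target
Option E: A[2] 43->-11, delta=-54, new_sum=124+(-54)=70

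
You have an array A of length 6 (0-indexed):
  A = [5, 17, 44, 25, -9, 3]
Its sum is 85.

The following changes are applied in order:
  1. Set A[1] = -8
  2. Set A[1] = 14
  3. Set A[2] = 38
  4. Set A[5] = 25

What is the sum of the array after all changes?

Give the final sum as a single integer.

Initial sum: 85
Change 1: A[1] 17 -> -8, delta = -25, sum = 60
Change 2: A[1] -8 -> 14, delta = 22, sum = 82
Change 3: A[2] 44 -> 38, delta = -6, sum = 76
Change 4: A[5] 3 -> 25, delta = 22, sum = 98

Answer: 98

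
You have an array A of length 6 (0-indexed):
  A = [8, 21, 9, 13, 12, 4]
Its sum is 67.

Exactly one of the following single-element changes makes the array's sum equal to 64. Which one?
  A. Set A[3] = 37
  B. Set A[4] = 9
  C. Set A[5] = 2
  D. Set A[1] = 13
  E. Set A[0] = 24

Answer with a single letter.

Option A: A[3] 13->37, delta=24, new_sum=67+(24)=91
Option B: A[4] 12->9, delta=-3, new_sum=67+(-3)=64 <-- matches target
Option C: A[5] 4->2, delta=-2, new_sum=67+(-2)=65
Option D: A[1] 21->13, delta=-8, new_sum=67+(-8)=59
Option E: A[0] 8->24, delta=16, new_sum=67+(16)=83

Answer: B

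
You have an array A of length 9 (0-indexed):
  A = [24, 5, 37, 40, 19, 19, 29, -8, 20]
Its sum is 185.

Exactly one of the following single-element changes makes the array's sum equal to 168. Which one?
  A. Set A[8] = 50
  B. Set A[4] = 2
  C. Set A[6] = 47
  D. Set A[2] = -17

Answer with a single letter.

Option A: A[8] 20->50, delta=30, new_sum=185+(30)=215
Option B: A[4] 19->2, delta=-17, new_sum=185+(-17)=168 <-- matches target
Option C: A[6] 29->47, delta=18, new_sum=185+(18)=203
Option D: A[2] 37->-17, delta=-54, new_sum=185+(-54)=131

Answer: B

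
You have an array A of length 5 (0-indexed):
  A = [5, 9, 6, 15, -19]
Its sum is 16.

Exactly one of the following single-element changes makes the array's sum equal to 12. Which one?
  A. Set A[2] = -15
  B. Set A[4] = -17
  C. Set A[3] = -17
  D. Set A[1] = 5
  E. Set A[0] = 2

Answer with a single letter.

Answer: D

Derivation:
Option A: A[2] 6->-15, delta=-21, new_sum=16+(-21)=-5
Option B: A[4] -19->-17, delta=2, new_sum=16+(2)=18
Option C: A[3] 15->-17, delta=-32, new_sum=16+(-32)=-16
Option D: A[1] 9->5, delta=-4, new_sum=16+(-4)=12 <-- matches target
Option E: A[0] 5->2, delta=-3, new_sum=16+(-3)=13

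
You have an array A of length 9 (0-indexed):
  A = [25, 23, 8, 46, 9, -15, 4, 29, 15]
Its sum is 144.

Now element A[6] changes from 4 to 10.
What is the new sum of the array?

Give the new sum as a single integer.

Answer: 150

Derivation:
Old value at index 6: 4
New value at index 6: 10
Delta = 10 - 4 = 6
New sum = old_sum + delta = 144 + (6) = 150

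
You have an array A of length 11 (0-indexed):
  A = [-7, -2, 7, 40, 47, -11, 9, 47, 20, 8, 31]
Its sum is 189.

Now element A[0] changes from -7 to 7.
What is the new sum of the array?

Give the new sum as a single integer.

Answer: 203

Derivation:
Old value at index 0: -7
New value at index 0: 7
Delta = 7 - -7 = 14
New sum = old_sum + delta = 189 + (14) = 203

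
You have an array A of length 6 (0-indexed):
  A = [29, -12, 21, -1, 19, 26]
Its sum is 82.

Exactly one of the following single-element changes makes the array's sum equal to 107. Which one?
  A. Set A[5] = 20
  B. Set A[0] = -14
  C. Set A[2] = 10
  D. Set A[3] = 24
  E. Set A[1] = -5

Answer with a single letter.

Option A: A[5] 26->20, delta=-6, new_sum=82+(-6)=76
Option B: A[0] 29->-14, delta=-43, new_sum=82+(-43)=39
Option C: A[2] 21->10, delta=-11, new_sum=82+(-11)=71
Option D: A[3] -1->24, delta=25, new_sum=82+(25)=107 <-- matches target
Option E: A[1] -12->-5, delta=7, new_sum=82+(7)=89

Answer: D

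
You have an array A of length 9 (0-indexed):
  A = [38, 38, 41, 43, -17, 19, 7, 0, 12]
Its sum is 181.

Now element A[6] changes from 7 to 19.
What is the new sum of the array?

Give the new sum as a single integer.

Old value at index 6: 7
New value at index 6: 19
Delta = 19 - 7 = 12
New sum = old_sum + delta = 181 + (12) = 193

Answer: 193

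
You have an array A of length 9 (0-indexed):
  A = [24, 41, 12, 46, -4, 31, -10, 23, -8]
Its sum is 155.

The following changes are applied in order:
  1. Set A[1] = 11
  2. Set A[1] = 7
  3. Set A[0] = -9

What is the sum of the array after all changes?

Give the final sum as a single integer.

Answer: 88

Derivation:
Initial sum: 155
Change 1: A[1] 41 -> 11, delta = -30, sum = 125
Change 2: A[1] 11 -> 7, delta = -4, sum = 121
Change 3: A[0] 24 -> -9, delta = -33, sum = 88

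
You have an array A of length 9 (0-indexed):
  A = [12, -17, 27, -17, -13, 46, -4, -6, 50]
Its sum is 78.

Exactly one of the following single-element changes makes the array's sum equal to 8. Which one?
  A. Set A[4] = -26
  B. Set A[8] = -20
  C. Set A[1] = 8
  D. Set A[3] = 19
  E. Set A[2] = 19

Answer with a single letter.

Answer: B

Derivation:
Option A: A[4] -13->-26, delta=-13, new_sum=78+(-13)=65
Option B: A[8] 50->-20, delta=-70, new_sum=78+(-70)=8 <-- matches target
Option C: A[1] -17->8, delta=25, new_sum=78+(25)=103
Option D: A[3] -17->19, delta=36, new_sum=78+(36)=114
Option E: A[2] 27->19, delta=-8, new_sum=78+(-8)=70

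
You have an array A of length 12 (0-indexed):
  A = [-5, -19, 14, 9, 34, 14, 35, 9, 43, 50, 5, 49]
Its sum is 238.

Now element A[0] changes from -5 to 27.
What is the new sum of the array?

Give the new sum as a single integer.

Old value at index 0: -5
New value at index 0: 27
Delta = 27 - -5 = 32
New sum = old_sum + delta = 238 + (32) = 270

Answer: 270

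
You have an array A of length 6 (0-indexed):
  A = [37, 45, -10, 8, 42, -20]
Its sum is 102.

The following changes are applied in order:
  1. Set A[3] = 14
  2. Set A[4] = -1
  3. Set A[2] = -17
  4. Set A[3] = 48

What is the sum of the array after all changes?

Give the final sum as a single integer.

Answer: 92

Derivation:
Initial sum: 102
Change 1: A[3] 8 -> 14, delta = 6, sum = 108
Change 2: A[4] 42 -> -1, delta = -43, sum = 65
Change 3: A[2] -10 -> -17, delta = -7, sum = 58
Change 4: A[3] 14 -> 48, delta = 34, sum = 92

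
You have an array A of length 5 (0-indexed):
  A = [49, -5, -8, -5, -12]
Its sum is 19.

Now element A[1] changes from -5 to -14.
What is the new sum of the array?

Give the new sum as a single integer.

Old value at index 1: -5
New value at index 1: -14
Delta = -14 - -5 = -9
New sum = old_sum + delta = 19 + (-9) = 10

Answer: 10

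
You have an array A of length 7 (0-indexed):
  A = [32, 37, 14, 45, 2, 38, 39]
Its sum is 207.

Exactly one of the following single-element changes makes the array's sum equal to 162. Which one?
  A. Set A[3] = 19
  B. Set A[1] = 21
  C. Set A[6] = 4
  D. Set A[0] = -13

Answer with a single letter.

Option A: A[3] 45->19, delta=-26, new_sum=207+(-26)=181
Option B: A[1] 37->21, delta=-16, new_sum=207+(-16)=191
Option C: A[6] 39->4, delta=-35, new_sum=207+(-35)=172
Option D: A[0] 32->-13, delta=-45, new_sum=207+(-45)=162 <-- matches target

Answer: D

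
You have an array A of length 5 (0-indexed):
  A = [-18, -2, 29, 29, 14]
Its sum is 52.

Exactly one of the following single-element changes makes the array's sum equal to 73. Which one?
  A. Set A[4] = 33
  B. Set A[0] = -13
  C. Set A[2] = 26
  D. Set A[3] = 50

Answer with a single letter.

Answer: D

Derivation:
Option A: A[4] 14->33, delta=19, new_sum=52+(19)=71
Option B: A[0] -18->-13, delta=5, new_sum=52+(5)=57
Option C: A[2] 29->26, delta=-3, new_sum=52+(-3)=49
Option D: A[3] 29->50, delta=21, new_sum=52+(21)=73 <-- matches target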